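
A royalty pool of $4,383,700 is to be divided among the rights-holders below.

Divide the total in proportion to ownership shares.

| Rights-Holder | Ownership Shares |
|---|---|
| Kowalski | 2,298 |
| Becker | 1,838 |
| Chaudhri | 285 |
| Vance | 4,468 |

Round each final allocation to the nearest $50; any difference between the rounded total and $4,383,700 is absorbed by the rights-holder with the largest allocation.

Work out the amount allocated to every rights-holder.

Combined ownership shares = 8,889.
Raw shares: Kowalski 2,298/8,889 × $4,383,700 = 1,133,281.88; Becker 1,838/8,889 × $4,383,700 = 906,428.24; Chaudhri 285/8,889 × $4,383,700 = 140,550.62; Vance 4,468/8,889 × $4,383,700 = 2,203,439.26.
Rounded to nearest $50: Kowalski $1,133,300; Becker $906,450; Chaudhri $140,550; Vance $2,203,450. Sum = $4,383,750.
Difference $4,383,700 − $4,383,750 = −$50 applied to largest allocation (Vance): Vance becomes $2,203,400.

Kowalski: $1,133,300 · Becker: $906,450 · Chaudhri: $140,550 · Vance: $2,203,400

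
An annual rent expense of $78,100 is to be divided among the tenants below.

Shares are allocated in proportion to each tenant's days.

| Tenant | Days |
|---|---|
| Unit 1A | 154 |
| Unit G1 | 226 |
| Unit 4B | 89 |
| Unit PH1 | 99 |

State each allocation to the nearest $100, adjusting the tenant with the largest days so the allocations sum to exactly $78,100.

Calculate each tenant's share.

Sum of days: 154 + 226 + 89 + 99 = 568.
Unrounded shares: Unit 1A 21,175.00; Unit G1 31,075.00; Unit 4B 12,237.50; Unit PH1 13,612.50.
At nearest $100: Unit 1A $21,200; Unit G1 $31,100; Unit 4B $12,200; Unit PH1 $13,600. Sum = $78,100.
No rounding difference to absorb.

Unit 1A: $21,200 · Unit G1: $31,100 · Unit 4B: $12,200 · Unit PH1: $13,600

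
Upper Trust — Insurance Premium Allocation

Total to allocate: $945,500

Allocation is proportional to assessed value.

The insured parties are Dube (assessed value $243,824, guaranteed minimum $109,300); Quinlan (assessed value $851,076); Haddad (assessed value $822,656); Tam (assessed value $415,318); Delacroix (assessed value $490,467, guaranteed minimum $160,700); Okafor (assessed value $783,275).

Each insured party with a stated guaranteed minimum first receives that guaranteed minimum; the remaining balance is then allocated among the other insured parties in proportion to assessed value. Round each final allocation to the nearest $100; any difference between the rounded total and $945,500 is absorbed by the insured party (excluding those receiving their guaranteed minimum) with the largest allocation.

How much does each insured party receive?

Minimums first: Dube $109,300; Delacroix $160,700. Residual $675,500.
Residual split over remaining assessed value 2,872,325: Quinlan 200,152.09 → $200,200; Haddad 193,468.40 → $193,500; Tam 97,672.55 → $97,700; Okafor 184,206.96 → $184,200.
Rounding difference −$100 applied to Quinlan → $200,100.

Dube: $109,300; Quinlan: $200,100; Haddad: $193,500; Tam: $97,700; Delacroix: $160,700; Okafor: $184,200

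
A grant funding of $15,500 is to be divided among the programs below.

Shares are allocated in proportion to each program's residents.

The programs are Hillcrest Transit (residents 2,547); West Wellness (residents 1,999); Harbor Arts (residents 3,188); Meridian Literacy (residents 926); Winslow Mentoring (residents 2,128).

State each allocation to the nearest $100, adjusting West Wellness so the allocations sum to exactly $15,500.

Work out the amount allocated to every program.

Hillcrest Transit: $3,700 | West Wellness: $2,800 | Harbor Arts: $4,600 | Meridian Literacy: $1,300 | Winslow Mentoring: $3,100

Sum of residents: 10,788.
Unrounded shares: Hillcrest Transit 2,547/10,788 × $15,500 = 3,659.48; West Wellness 1,999/10,788 × $15,500 = 2,872.13; Harbor Arts 3,188/10,788 × $15,500 = 4,580.46; Meridian Literacy 926/10,788 × $15,500 = 1,330.46; Winslow Mentoring 2,128/10,788 × $15,500 = 3,057.47.
At nearest $100: Hillcrest Transit $3,700; West Wellness $2,900; Harbor Arts $4,600; Meridian Literacy $1,300; Winslow Mentoring $3,100. Sum = $15,600.
Difference $15,500 − $15,600 = −$100 applied to West Wellness: West Wellness becomes $2,800.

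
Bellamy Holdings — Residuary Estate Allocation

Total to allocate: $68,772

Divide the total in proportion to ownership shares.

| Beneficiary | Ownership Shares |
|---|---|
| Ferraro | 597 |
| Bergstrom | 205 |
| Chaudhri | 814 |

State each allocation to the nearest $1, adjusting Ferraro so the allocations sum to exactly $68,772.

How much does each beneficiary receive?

Ferraro: $25,407 | Bergstrom: $8,724 | Chaudhri: $34,641

Sum of ownership shares: 1,616.
Raw shares: Ferraro 597/1,616 × $68,772 = 25,406.49; Bergstrom 205/1,616 × $68,772 = 8,724.17; Chaudhri 814/1,616 × $68,772 = 34,641.34.
Rounded to nearest $1: Ferraro $25,406; Bergstrom $8,724; Chaudhri $34,641. Sum = $68,771.
Difference $68,772 − $68,771 = +$1 applied to Ferraro: Ferraro becomes $25,407.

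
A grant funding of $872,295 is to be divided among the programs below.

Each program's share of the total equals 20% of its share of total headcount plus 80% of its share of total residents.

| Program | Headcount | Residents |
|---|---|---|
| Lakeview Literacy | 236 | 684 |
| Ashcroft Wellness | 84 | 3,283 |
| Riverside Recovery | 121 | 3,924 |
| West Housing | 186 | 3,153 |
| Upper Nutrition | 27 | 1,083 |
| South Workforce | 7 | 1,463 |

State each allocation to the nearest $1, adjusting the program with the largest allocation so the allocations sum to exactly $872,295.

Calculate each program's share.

Totals — headcount 661, residents 13,590.
Blended shares (20% headcount + 80% residents): Lakeview Literacy 0.1117; Ashcroft Wellness 0.2187; Riverside Recovery 0.2676; West Housing 0.2419; Upper Nutrition 0.0719; South Workforce 0.0882.
Raw shares: Lakeview Literacy 97,410.80; Ashcroft Wellness 190,749.79; Riverside Recovery 233,430.13; West Housing 210,995.45; Upper Nutrition 62,737.38; South Workforce 76,971.44.
Rounded to nearest $1: Lakeview Literacy $97,411; Ashcroft Wellness $190,750; Riverside Recovery $233,430; West Housing $210,995; Upper Nutrition $62,737; South Workforce $76,971. Sum = $872,294.
Difference $872,295 − $872,294 = +$1 applied to largest allocation (Riverside Recovery): Riverside Recovery becomes $233,431.

Lakeview Literacy: $97,411 | Ashcroft Wellness: $190,750 | Riverside Recovery: $233,431 | West Housing: $210,995 | Upper Nutrition: $62,737 | South Workforce: $76,971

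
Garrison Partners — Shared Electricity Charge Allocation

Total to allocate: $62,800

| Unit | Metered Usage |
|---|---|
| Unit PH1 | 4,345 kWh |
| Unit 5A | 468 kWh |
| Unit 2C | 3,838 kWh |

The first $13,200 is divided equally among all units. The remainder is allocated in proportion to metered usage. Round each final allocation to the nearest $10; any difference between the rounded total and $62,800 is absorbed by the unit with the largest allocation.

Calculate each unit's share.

Unit PH1: $29,320 | Unit 5A: $7,080 | Unit 2C: $26,400

Equal tier: $13,200 ÷ 3 = $4,400 apiece.
Remainder $49,600 by metered usage (total 8,651): Unit PH1 24,911.80 → $24,910; Unit 5A 2,683.25 → $2,680; Unit 2C 22,004.95 → $22,000.
Rounding difference +$10 on remainder applied to Unit PH1.
Totals: Unit PH1 $4,400 + $24,920 = $29,320; Unit 5A $4,400 + $2,680 = $7,080; Unit 2C $4,400 + $22,000 = $26,400.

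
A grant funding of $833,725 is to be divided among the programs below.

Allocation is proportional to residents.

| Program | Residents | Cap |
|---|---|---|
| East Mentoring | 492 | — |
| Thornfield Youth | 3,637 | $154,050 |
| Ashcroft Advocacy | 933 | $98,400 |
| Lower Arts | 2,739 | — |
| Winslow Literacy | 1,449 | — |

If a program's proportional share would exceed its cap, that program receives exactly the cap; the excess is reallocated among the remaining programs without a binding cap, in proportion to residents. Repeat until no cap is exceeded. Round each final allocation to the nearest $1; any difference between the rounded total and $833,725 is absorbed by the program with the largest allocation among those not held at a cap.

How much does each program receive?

East Mentoring: $61,108 | Thornfield Youth: $154,050 | Ashcroft Advocacy: $98,400 | Lower Arts: $340,195 | Winslow Literacy: $179,972

Combined residents = 9,250.
Proportional shares (ignoring caps): East Mentoring 44,345.16; Thornfield Youth 327,811.66; Ashcroft Advocacy 84,093.56; Lower Arts 246,872.73; Winslow Literacy 130,601.89.
Capped: Thornfield Youth ($154,050); balance $679,675 reallocated over remaining residents 5,613.
Capped: Ashcroft Advocacy ($98,400); balance $581,275 reallocated over remaining residents 4,680.
Redistributed shares: East Mentoring 61,108.40 → $61,108; Lower Arts 340,194.92 → $340,195; Winslow Literacy 179,971.68 → $179,972.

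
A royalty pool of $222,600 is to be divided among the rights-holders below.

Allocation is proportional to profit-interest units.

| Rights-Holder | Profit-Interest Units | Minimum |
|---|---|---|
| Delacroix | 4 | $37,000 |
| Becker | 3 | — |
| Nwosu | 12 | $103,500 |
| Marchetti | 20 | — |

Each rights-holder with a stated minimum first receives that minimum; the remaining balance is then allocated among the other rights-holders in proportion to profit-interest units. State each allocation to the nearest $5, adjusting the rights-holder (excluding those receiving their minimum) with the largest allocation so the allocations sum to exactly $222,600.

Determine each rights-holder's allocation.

Guaranteed amounts: Delacroix $37,000; Nwosu $103,500. Remaining pool $82,100.
Remaining pool split over remaining profit-interest units 23: Becker 10,708.70 → $10,710; Marchetti 71,391.30 → $71,390.

Delacroix: $37,000 · Becker: $10,710 · Nwosu: $103,500 · Marchetti: $71,390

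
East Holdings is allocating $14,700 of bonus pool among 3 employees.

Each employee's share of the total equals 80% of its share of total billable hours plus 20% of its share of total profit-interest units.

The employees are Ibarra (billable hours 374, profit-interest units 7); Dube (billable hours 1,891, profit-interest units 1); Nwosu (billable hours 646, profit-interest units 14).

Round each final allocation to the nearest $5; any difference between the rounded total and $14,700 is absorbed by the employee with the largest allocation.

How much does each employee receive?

Billable hours total 2,911; profit-interest units total 22.
Blended shares (80% billable hours + 20% profit-interest units): Ibarra 0.1664; Dube 0.5288; Nwosu 0.3048.
Unrounded shares: Ibarra 2,446.36; Dube 7,772.99; Nwosu 4,480.65.
At nearest $5: Ibarra $2,445; Dube $7,775; Nwosu $4,480. Sum = $14,700.
Sum already equals the total — no adjustment.

Ibarra: $2,445 · Dube: $7,775 · Nwosu: $4,480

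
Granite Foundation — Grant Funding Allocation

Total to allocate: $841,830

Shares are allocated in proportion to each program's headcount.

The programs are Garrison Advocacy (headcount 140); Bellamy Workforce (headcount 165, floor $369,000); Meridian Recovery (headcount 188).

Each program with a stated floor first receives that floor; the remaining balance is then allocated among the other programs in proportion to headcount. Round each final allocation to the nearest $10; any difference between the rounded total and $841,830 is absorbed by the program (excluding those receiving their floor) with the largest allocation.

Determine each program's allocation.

Minimums first: Bellamy Workforce $369,000. Remaining pool $472,830.
Remaining pool split over remaining headcount 328: Garrison Advocacy 201,817.68 → $201,820; Meridian Recovery 271,012.32 → $271,010.

Garrison Advocacy: $201,820; Bellamy Workforce: $369,000; Meridian Recovery: $271,010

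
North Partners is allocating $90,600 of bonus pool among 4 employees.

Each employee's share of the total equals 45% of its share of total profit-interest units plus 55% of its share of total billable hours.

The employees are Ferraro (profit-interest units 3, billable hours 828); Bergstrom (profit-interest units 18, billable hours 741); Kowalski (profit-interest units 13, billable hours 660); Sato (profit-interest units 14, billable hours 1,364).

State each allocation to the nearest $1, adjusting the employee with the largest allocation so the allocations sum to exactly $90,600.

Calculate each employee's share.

Ferraro: $14,031 | Bergstrom: $25,565 | Kowalski: $20,195 | Sato: $30,809

Totals — profit-interest units 48, billable hours 3,593.
Combined weights (45% profit-interest units + 55% billable hours): Ferraro 0.1549; Bergstrom 0.2822; Kowalski 0.2229; Sato 0.3400.
Raw shares: Ferraro 14,031.35; Bergstrom 25,565.41; Kowalski 20,195.17; Sato 30,808.07.
At nearest $1: Ferraro $14,031; Bergstrom $25,565; Kowalski $20,195; Sato $30,808. Sum = $90,599.
Difference $90,600 − $90,599 = +$1 applied to largest allocation (Sato): Sato becomes $30,809.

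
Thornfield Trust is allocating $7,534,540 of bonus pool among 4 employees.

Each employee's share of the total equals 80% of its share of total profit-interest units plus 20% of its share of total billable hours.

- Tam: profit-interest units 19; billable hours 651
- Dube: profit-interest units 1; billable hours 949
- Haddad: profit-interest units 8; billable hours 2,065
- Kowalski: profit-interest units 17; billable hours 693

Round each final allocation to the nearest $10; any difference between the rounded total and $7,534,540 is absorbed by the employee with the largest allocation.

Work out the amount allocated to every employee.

Tam: $2,770,110 | Dube: $462,090 | Haddad: $1,785,610 | Kowalski: $2,516,730

Profit-interest units total 45; billable hours total 4,358.
Combined weights (80% profit-interest units + 20% billable hours): Tam 0.3677; Dube 0.0613; Haddad 0.2370; Kowalski 0.3340.
Pro-rata amounts: Tam 2,770,102.77; Dube 462,092.33; Haddad 1,785,614.13; Kowalski 2,516,730.77.
Rounded to nearest $10: Tam $2,770,100; Dube $462,090; Haddad $1,785,610; Kowalski $2,516,730. Sum = $7,534,530.
Difference $7,534,540 − $7,534,530 = +$10 applied to largest allocation (Tam): Tam becomes $2,770,110.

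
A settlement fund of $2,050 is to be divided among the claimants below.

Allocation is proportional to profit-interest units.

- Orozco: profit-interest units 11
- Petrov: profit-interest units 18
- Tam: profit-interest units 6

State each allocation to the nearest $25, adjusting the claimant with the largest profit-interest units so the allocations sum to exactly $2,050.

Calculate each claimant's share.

Orozco: $650 · Petrov: $1,050 · Tam: $350

Profit-interest units total: 11 + 18 + 6 = 35.
Pro-rata amounts: Orozco 644.29; Petrov 1,054.29; Tam 351.43.
Rounded to nearest $25: Orozco $650; Petrov $1,050; Tam $350. Sum = $2,050.
Rounded total matches; no reconciliation needed.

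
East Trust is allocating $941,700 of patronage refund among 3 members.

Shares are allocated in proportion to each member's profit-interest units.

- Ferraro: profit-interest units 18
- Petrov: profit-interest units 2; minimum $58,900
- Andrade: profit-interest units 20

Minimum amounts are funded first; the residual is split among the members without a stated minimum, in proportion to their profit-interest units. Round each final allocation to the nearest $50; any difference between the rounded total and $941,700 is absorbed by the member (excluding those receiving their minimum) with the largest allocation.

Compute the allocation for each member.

Fund the minimums — Petrov $58,900. Balance $882,800.
Balance split over remaining profit-interest units 38: Ferraro 418,168.42 → $418,150; Andrade 464,631.58 → $464,650.

Ferraro: $418,150 · Petrov: $58,900 · Andrade: $464,650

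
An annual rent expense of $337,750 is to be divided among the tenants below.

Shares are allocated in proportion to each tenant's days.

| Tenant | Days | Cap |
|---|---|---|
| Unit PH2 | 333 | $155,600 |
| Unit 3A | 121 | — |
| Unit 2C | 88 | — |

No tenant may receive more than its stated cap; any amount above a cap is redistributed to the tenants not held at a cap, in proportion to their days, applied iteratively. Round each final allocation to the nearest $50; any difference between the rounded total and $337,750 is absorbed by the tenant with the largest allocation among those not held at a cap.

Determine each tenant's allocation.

Unit PH2: $155,600; Unit 3A: $105,450; Unit 2C: $76,700

Days total: 542.
Pro-rata shares before constraints: Unit PH2 207,510.61; Unit 3A 75,401.75; Unit 2C 54,837.64.
Cap binds for Unit PH2 ($155,600); balance $182,150 reallocated over remaining days 209.
Shares after redistribution: Unit 3A 105,455.26 → $105,450; Unit 2C 76,694.74 → $76,700.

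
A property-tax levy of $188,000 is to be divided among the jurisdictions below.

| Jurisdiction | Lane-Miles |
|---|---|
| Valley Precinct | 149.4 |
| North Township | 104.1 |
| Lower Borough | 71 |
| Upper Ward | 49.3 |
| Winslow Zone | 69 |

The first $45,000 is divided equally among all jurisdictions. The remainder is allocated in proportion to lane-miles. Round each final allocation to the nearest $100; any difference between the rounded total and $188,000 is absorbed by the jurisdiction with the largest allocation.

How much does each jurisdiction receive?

$45,000 shared equally gives $9,000 per jurisdiction.
Remainder $143,000 by lane-miles (total 442.8): Valley Precinct 48,247.97 → $48,200; North Township 33,618.56 → $33,600; Lower Borough 22,929.09 → $22,900; Upper Ward 15,921.18 → $15,900; Winslow Zone 22,283.20 → $22,300.
Rounding difference +$100 on remainder applied to Valley Precinct.
Totals: Valley Precinct $9,000 + $48,300 = $57,300; North Township $9,000 + $33,600 = $42,600; Lower Borough $9,000 + $22,900 = $31,900; Upper Ward $9,000 + $15,900 = $24,900; Winslow Zone $9,000 + $22,300 = $31,300.

Valley Precinct: $57,300 | North Township: $42,600 | Lower Borough: $31,900 | Upper Ward: $24,900 | Winslow Zone: $31,300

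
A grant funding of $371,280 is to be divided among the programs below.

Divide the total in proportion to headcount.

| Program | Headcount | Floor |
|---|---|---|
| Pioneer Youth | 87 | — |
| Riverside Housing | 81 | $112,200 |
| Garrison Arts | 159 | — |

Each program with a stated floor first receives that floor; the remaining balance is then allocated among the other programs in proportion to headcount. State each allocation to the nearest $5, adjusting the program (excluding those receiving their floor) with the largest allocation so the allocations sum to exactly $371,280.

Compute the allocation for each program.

Fund the minimums — Riverside Housing $112,200. Residual $259,080.
Residual split over remaining headcount 246: Pioneer Youth 91,625.85 → $91,625; Garrison Arts 167,454.15 → $167,455.

Pioneer Youth: $91,625; Riverside Housing: $112,200; Garrison Arts: $167,455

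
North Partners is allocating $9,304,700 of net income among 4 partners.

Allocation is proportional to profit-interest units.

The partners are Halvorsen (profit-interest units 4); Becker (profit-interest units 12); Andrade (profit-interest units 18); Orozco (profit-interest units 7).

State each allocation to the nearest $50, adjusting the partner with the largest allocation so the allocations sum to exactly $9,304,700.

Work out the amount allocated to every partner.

Profit-interest units total: 41.
Pro-rata amounts: Halvorsen 4/41 × $9,304,700 = 907,775.61; Becker 12/41 × $9,304,700 = 2,723,326.83; Andrade 18/41 × $9,304,700 = 4,084,990.24; Orozco 7/41 × $9,304,700 = 1,588,607.32.
At nearest $50: Halvorsen $907,800; Becker $2,723,350; Andrade $4,085,000; Orozco $1,588,600. Sum = $9,304,750.
Difference $9,304,700 − $9,304,750 = −$50 applied to largest allocation (Andrade): Andrade becomes $4,084,950.

Halvorsen: $907,800; Becker: $2,723,350; Andrade: $4,084,950; Orozco: $1,588,600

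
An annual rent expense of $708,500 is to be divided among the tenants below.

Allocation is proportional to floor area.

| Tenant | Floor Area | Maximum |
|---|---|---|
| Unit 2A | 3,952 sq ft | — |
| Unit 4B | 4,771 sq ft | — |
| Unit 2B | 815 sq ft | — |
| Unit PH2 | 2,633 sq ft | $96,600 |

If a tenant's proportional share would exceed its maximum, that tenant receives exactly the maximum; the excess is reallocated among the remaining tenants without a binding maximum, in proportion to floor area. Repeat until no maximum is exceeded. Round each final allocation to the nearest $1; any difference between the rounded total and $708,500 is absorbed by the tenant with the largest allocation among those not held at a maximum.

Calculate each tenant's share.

Unit 2A: $253,536 | Unit 4B: $306,079 | Unit 2B: $52,285 | Unit PH2: $96,600

Floor area total: 12,171.
Unconstrained shares: Unit 2A 230,054.39; Unit 4B 277,730.14; Unit 2B 47,442.90; Unit PH2 153,272.57.
Capped: Unit PH2 ($96,600); residual $611,900 reallocated over remaining floor area 9,538.
Remaining shares: Unit 2A 253,536.25 → $253,536; Unit 4B 306,078.31 → $306,078; Unit 2B 52,285.44 → $52,285.
Rounding difference +$1 applied to Unit 4B → $306,079.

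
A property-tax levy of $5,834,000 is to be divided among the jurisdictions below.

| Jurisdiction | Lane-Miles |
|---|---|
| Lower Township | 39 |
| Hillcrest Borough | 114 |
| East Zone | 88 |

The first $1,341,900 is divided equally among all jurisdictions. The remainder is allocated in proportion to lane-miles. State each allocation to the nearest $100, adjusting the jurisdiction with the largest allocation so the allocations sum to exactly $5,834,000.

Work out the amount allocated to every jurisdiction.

Lower Township: $1,174,200 | Hillcrest Borough: $2,572,200 | East Zone: $2,087,600

$1,341,900 shared equally gives $447,300 per jurisdiction.
Remainder $4,492,100 by lane-miles (total 241): Lower Township 726,937.34 → $726,900; Hillcrest Borough 2,124,893.78 → $2,124,900; East Zone 1,640,268.88 → $1,640,300.
Totals: Lower Township $447,300 + $726,900 = $1,174,200; Hillcrest Borough $447,300 + $2,124,900 = $2,572,200; East Zone $447,300 + $1,640,300 = $2,087,600.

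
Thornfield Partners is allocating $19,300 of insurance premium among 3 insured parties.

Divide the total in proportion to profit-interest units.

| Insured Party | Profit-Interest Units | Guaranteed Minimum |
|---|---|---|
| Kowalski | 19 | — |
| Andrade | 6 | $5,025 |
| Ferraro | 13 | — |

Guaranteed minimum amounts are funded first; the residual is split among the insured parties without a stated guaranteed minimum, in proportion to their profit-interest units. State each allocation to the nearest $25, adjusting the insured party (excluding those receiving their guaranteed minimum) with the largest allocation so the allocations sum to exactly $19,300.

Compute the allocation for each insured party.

Minimums first: Andrade $5,025. Remaining pool $14,275.
Remaining pool split over remaining profit-interest units 32: Kowalski 8,475.78 → $8,475; Ferraro 5,799.22 → $5,800.

Kowalski: $8,475 · Andrade: $5,025 · Ferraro: $5,800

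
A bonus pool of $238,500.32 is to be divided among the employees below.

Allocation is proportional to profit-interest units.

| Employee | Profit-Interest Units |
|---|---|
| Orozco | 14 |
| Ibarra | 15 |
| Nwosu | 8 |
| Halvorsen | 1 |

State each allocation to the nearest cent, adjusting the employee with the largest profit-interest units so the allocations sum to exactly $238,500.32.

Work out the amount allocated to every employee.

Sum of profit-interest units: 14 + 15 + 8 + 1 = 38.
Raw shares: Orozco 87,868.5389; Ibarra 94,144.8632; Nwosu 50,210.5937; Halvorsen 6,276.3242.
At nearest cent: Orozco $87,868.54; Ibarra $94,144.86; Nwosu $50,210.59; Halvorsen $6,276.32. Sum = $238,500.31.
Difference $238,500.32 − $238,500.31 = +$0.01 applied to largest profit-interest units (Ibarra): Ibarra becomes $94,144.87.

Orozco: $87,868.54 · Ibarra: $94,144.87 · Nwosu: $50,210.59 · Halvorsen: $6,276.32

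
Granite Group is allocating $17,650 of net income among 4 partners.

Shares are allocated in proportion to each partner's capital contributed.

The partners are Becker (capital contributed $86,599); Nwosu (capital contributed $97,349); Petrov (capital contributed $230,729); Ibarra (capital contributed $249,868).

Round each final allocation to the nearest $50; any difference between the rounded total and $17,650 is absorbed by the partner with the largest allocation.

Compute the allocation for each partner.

Combined capital contributed = 664,545.
Pro-rata amounts: Becker 86,599/664,545 × $17,650 = 2,300.03; Nwosu 97,349/664,545 × $17,650 = 2,585.54; Petrov 230,729/664,545 × $17,650 = 6,128.05; Ibarra 249,868/664,545 × $17,650 = 6,636.38.
After rounding ($50): Becker $2,300; Nwosu $2,600; Petrov $6,150; Ibarra $6,650. Sum = $17,700.
Difference $17,650 − $17,700 = −$50 applied to largest allocation (Ibarra): Ibarra becomes $6,600.

Becker: $2,300 | Nwosu: $2,600 | Petrov: $6,150 | Ibarra: $6,600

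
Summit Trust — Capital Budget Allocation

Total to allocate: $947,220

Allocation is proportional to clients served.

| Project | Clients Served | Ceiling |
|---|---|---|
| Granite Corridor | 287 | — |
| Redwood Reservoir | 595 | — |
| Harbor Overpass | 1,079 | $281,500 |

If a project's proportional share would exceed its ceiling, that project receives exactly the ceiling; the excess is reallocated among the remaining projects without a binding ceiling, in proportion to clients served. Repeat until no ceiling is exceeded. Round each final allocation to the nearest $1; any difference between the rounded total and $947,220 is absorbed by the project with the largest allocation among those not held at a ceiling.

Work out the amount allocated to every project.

Granite Corridor: $216,623 · Redwood Reservoir: $449,097 · Harbor Overpass: $281,500

Combined clients served = 1,961.
Unconstrained shares: Granite Corridor 138,629.34; Redwood Reservoir 287,402.29; Harbor Overpass 521,188.36.
Capped: Harbor Overpass ($281,500); remaining pool $665,720 reallocated over remaining clients served 882.
Redistributed shares: Granite Corridor 216,623.17 → $216,623; Redwood Reservoir 449,096.83 → $449,097.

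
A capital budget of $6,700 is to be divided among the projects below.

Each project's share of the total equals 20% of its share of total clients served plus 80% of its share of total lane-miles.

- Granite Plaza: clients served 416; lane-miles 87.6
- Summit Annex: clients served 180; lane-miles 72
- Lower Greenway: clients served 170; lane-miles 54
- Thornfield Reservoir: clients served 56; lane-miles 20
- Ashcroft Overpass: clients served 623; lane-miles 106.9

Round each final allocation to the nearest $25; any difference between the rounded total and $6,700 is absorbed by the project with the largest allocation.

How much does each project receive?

Totals — clients served 1,445, lane-miles 340.5.
Blended shares (20% clients served + 80% lane-miles): Granite Plaza 0.2634; Summit Annex 0.1941; Lower Greenway 0.1504; Thornfield Reservoir 0.0547; Ashcroft Overpass 0.3374.
Raw shares: Granite Plaza 1,764.73; Summit Annex 1,300.31; Lower Greenway 1,007.69; Thornfield Reservoir 366.76; Ashcroft Overpass 2,260.50.
At nearest $25: Granite Plaza $1,775; Summit Annex $1,300; Lower Greenway $1,000; Thornfield Reservoir $375; Ashcroft Overpass $2,250. Sum = $6,700.
Rounded total matches; no reconciliation needed.

Granite Plaza: $1,775 | Summit Annex: $1,300 | Lower Greenway: $1,000 | Thornfield Reservoir: $375 | Ashcroft Overpass: $2,250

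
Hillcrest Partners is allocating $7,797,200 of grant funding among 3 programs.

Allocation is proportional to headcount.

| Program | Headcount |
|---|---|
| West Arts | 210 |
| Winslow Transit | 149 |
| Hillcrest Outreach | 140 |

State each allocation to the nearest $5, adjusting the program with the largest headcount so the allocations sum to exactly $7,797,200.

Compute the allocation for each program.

West Arts: $3,281,390; Winslow Transit: $2,328,220; Hillcrest Outreach: $2,187,590

Sum of headcount: 499.
Unrounded shares: West Arts 210/499 × $7,797,200 = 3,281,386.77; Winslow Transit 149/499 × $7,797,200 = 2,328,222.04; Hillcrest Outreach 140/499 × $7,797,200 = 2,187,591.18.
After rounding ($5): West Arts $3,281,385; Winslow Transit $2,328,220; Hillcrest Outreach $2,187,590. Sum = $7,797,195.
Difference $7,797,200 − $7,797,195 = +$5 applied to largest headcount (West Arts): West Arts becomes $3,281,390.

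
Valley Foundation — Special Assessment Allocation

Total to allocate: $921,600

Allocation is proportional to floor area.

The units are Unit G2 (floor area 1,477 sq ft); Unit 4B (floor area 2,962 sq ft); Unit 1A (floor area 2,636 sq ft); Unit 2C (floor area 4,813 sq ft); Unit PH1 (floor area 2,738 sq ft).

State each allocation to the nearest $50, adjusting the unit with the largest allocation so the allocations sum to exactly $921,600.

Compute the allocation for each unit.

Unit G2: $93,050 · Unit 4B: $186,650 · Unit 1A: $166,100 · Unit 2C: $303,300 · Unit PH1: $172,500

Combined floor area = 14,626.
Proportional shares: Unit G2 1,477/14,626 × $921,600 = 93,067.36; Unit 4B 2,962/14,626 × $921,600 = 186,638.81; Unit 1A 2,636/14,626 × $921,600 = 166,097.20; Unit 2C 4,813/14,626 × $921,600 = 303,272.31; Unit PH1 2,738/14,626 × $921,600 = 172,524.33.
After rounding ($50): Unit G2 $93,050; Unit 4B $186,650; Unit 1A $166,100; Unit 2C $303,250; Unit PH1 $172,500. Sum = $921,550.
Difference $921,600 − $921,550 = +$50 applied to largest allocation (Unit 2C): Unit 2C becomes $303,300.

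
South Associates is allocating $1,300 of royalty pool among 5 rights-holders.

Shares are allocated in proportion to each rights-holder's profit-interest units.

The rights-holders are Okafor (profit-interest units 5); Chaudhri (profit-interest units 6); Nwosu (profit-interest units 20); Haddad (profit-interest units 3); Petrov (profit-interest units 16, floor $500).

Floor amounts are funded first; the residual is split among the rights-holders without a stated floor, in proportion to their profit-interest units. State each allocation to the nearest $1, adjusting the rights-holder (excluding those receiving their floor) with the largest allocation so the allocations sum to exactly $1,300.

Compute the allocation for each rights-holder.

Okafor: $118 · Chaudhri: $141 · Nwosu: $470 · Haddad: $71 · Petrov: $500

Fund the minimums — Petrov $500. Remaining pool $800.
Remaining pool split over remaining profit-interest units 34: Okafor 117.65 → $118; Chaudhri 141.18 → $141; Nwosu 470.59 → $471; Haddad 70.59 → $71.
Rounding difference −$1 applied to Nwosu → $470.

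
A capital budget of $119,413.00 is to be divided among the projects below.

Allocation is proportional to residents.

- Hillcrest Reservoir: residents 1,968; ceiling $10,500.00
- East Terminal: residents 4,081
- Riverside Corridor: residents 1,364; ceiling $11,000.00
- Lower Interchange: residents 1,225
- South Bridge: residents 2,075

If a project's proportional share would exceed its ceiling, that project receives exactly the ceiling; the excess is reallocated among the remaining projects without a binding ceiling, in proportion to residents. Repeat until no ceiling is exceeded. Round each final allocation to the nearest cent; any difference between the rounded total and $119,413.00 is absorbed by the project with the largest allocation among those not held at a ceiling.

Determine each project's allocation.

Combined residents = 10,713.
Proportional shares (ignoring caps): Hillcrest Reservoir 21,936.4122; East Terminal 45,489.0743; Riverside Corridor 15,203.8955; Lower Interchange 13,654.5249; South Bridge 23,129.0932.
Held at cap: Hillcrest Reservoir ($10,500.00), Riverside Corridor ($11,000.00); remaining pool $97,913.00 reallocated over remaining residents 7,381.
Shares after redistribution: East Terminal 54,136.6960 → $54,136.70; Lower Interchange 16,250.2947 → $16,250.29; South Bridge 27,526.0093 → $27,526.01.

Hillcrest Reservoir: $10,500.00 | East Terminal: $54,136.70 | Riverside Corridor: $11,000.00 | Lower Interchange: $16,250.29 | South Bridge: $27,526.01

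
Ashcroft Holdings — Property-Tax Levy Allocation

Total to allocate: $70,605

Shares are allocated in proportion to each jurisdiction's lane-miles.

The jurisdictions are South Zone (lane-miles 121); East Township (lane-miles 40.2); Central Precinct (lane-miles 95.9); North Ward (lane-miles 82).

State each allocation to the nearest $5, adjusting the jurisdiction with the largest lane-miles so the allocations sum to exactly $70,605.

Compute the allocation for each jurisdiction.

South Zone: $25,190 · East Township: $8,370 · Central Precinct: $19,970 · North Ward: $17,075

Sum of lane-miles: 339.1.
Raw shares: South Zone 121/339.1 × $70,605 = 25,193.76; East Township 40.2/339.1 × $70,605 = 8,370.16; Central Precinct 95.9/339.1 × $70,605 = 19,967.62; North Ward 82/339.1 × $70,605 = 17,073.46.
After rounding ($5): South Zone $25,195; East Township $8,370; Central Precinct $19,970; North Ward $17,075. Sum = $70,610.
Difference $70,605 − $70,610 = −$5 applied to largest lane-miles (South Zone): South Zone becomes $25,190.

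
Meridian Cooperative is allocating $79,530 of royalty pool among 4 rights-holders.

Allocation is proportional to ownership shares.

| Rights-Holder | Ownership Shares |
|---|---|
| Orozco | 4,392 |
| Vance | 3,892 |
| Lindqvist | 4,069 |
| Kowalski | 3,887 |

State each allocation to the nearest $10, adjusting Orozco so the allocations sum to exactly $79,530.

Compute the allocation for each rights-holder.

Combined ownership shares = 16,240.
Proportional shares: Orozco 4,392/16,240 × $79,530 = 21,508.36; Vance 3,892/16,240 × $79,530 = 19,059.78; Lindqvist 4,069/16,240 × $79,530 = 19,926.57; Kowalski 3,887/16,240 × $79,530 = 19,035.29.
At nearest $10: Orozco $21,510; Vance $19,060; Lindqvist $19,930; Kowalski $19,040. Sum = $79,540.
Difference $79,530 − $79,540 = −$10 applied to Orozco: Orozco becomes $21,500.

Orozco: $21,500 | Vance: $19,060 | Lindqvist: $19,930 | Kowalski: $19,040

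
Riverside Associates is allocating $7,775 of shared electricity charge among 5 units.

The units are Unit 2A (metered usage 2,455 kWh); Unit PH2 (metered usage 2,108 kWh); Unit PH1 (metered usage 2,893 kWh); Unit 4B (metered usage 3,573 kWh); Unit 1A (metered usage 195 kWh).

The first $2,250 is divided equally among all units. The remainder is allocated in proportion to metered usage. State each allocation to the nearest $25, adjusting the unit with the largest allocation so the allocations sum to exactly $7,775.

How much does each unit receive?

Unit 2A: $1,650 · Unit PH2: $1,500 · Unit PH1: $1,875 · Unit 4B: $2,200 · Unit 1A: $550

$2,250 shared equally gives $450 per unit.
Remainder $5,525 by metered usage (total 11,224): Unit 2A 1,208.47 → $1,200; Unit PH2 1,037.66 → $1,050; Unit PH1 1,424.08 → $1,425; Unit 4B 1,758.80 → $1,750; Unit 1A 95.99 → $100.
Totals: Unit 2A $450 + $1,200 = $1,650; Unit PH2 $450 + $1,050 = $1,500; Unit PH1 $450 + $1,425 = $1,875; Unit 4B $450 + $1,750 = $2,200; Unit 1A $450 + $100 = $550.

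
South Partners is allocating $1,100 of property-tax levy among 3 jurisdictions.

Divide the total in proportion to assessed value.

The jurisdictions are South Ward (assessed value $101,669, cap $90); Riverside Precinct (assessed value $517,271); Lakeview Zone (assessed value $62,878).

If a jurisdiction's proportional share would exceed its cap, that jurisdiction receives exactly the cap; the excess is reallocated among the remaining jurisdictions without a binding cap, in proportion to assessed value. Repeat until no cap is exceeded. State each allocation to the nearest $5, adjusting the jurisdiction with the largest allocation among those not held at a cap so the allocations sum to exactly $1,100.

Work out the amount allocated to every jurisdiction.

Sum of assessed value: 681,818.
Pro-rata shares before constraints: South Ward 164.03; Riverside Precinct 834.53; Lakeview Zone 101.44.
Cap binds for South Ward ($90); remaining pool $1,010 reallocated over remaining assessed value 580,149.
Redistributed shares: Riverside Precinct 900.53 → $900; Lakeview Zone 109.47 → $110.

South Ward: $90 · Riverside Precinct: $900 · Lakeview Zone: $110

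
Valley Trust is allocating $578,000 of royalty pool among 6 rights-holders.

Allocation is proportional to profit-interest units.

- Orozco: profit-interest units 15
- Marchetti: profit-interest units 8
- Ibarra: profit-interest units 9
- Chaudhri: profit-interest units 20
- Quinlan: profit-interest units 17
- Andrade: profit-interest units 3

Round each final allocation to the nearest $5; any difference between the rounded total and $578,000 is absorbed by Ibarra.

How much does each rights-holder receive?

Total profit-interest units = 72.
Unrounded shares: Orozco 15/72 × $578,000 = 120,416.67; Marchetti 8/72 × $578,000 = 64,222.22; Ibarra 9/72 × $578,000 = 72,250.00; Chaudhri 20/72 × $578,000 = 160,555.56; Quinlan 17/72 × $578,000 = 136,472.22; Andrade 3/72 × $578,000 = 24,083.33.
Rounded to nearest $5: Orozco $120,415; Marchetti $64,220; Ibarra $72,250; Chaudhri $160,555; Quinlan $136,470; Andrade $24,085. Sum = $577,995.
Difference $578,000 − $577,995 = +$5 applied to Ibarra: Ibarra becomes $72,255.

Orozco: $120,415 | Marchetti: $64,220 | Ibarra: $72,255 | Chaudhri: $160,555 | Quinlan: $136,470 | Andrade: $24,085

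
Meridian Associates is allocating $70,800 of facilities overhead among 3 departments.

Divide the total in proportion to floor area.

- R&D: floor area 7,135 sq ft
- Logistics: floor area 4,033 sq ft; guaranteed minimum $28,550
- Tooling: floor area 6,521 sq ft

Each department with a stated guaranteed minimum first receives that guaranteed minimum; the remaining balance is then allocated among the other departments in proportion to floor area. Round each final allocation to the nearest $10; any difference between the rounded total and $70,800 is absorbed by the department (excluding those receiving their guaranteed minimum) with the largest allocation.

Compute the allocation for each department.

Minimums first: Logistics $28,550. Balance $42,250.
Balance split over remaining floor area 13,656: R&D 22,074.82 → $22,070; Tooling 20,175.18 → $20,180.

R&D: $22,070 · Logistics: $28,550 · Tooling: $20,180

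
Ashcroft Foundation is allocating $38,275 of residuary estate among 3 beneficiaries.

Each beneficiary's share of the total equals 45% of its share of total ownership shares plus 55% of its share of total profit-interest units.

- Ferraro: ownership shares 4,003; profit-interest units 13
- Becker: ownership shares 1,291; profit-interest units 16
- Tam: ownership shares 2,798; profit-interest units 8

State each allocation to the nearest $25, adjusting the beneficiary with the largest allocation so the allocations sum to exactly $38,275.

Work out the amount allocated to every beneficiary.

Ferraro: $15,925 · Becker: $11,850 · Tam: $10,500

Ownership shares total 8,092; profit-interest units total 37.
Combined weights (45% ownership shares + 55% profit-interest units): Ferraro 0.4159; Becker 0.3096; Tam 0.2745.
Unrounded shares: Ferraro 15,916.74; Becker 11,851.13; Tam 10,507.14.
At nearest $25: Ferraro $15,925; Becker $11,850; Tam $10,500. Sum = $38,275.
Sum already equals the total — no adjustment.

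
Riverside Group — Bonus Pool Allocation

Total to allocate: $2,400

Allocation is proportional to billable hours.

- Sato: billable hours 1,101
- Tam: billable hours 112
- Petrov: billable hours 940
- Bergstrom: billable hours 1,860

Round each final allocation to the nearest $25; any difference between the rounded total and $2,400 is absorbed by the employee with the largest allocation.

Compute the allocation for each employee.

Sato: $650 | Tam: $75 | Petrov: $550 | Bergstrom: $1,125

Combined billable hours = 4,013.
Raw shares: Sato 1,101/4,013 × $2,400 = 658.46; Tam 112/4,013 × $2,400 = 66.98; Petrov 940/4,013 × $2,400 = 562.17; Bergstrom 1,860/4,013 × $2,400 = 1,112.38.
Rounded to nearest $25: Sato $650; Tam $75; Petrov $550; Bergstrom $1,100. Sum = $2,375.
Difference $2,400 − $2,375 = +$25 applied to largest allocation (Bergstrom): Bergstrom becomes $1,125.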